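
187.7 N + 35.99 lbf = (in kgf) 35.46. Check: 187.7 N is already in N. 1 lbf = 4.4482216 N, so 35.99 lbf = 35.99 * 4.4482216 = 160.0915 N. Sum: 187.7 + 160.0915 = 347.7915 N. 1 kgf = 9.80665 N, so 347.7915 N = 347.7915 / 9.80665 = 35.464863 kgf ≈ 35.46 kgf (4 s.f.).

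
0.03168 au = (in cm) 4.739e+11. Check: 1 au = 1.4959787e+11 m, so 0.03168 au = 0.03168 * 1.4959787e+11 = 4.7392605e+09 m. 1 cm = 0.01 m, so 4.7392605e+09 m = 4.7392605e+09 / 0.01 = 4.7392605e+11 cm ≈ 4.739e+11 cm (4 s.f.).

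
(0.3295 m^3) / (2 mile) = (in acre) 2.53e-08. Check: 0.3295 m^3 is already in m^3. 1 mile = 1609.344 m, so 2 mile = 2 * 1609.344 = 3218.688 m. Combine: 0.3295 m^3 / 3218.688 m = 0.0001023709 m^2. 1 acre = 4046.8564 m^2, so 0.0001023709 m^2 = 0.0001023709 / 4046.8564 = 2.5296401e-08 acre ≈ 2.53e-08 acre (4 s.f.).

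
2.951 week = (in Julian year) 0.05656. Check: 1 week = 604800 s, so 2.951 week = 2.951 * 604800 = 1784764.8 s. 1 Julian year = 31557600 s, so 1784764.8 s = 1784764.8 / 31557600 = 0.056555784 Julian year ≈ 0.05656 Julian year (4 s.f.).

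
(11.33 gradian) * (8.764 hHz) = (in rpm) 1489. Check: 1 gradian = 0.015707963 rad, so 11.33 gradian = 11.33 * 0.015707963 = 0.17797122 rad. 1 hHz = 100 Hz, so 8.764 hHz = 8.764 * 100 = 876.4 Hz. Combine: 0.17797122 rad * 876.4 Hz = 155.97398 rad/s. 1 rpm = 0.10471976 rad/s, so 155.97398 rad/s = 155.97398 / 0.10471976 = 1489.4418 rpm ≈ 1489 rpm (4 s.f.).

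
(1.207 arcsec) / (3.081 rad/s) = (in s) 1 arcsec = 4.8481368e-06 rad, so 1.207 arcsec = 1.207 * 4.8481368e-06 = 5.8517011e-06 rad. 3.081 rad/s is already in rad/s. Combine: 5.8517011e-06 rad / 3.081 rad/s = 1.8992863e-06 s. Result: 1.8992863e-06 s ≈ 1.899e-06 s (4 s.f.). Final answer: 1.899e-06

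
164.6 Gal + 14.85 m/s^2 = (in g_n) 1.682. Check: 1 Gal = 0.01 m/s^2, so 164.6 Gal = 164.6 * 0.01 = 1.646 m/s^2. 14.85 m/s^2 is already in m/s^2. Sum: 1.646 + 14.85 = 16.496 m/s^2. 1 g_n = 9.80665 m/s^2, so 16.496 m/s^2 = 16.496 / 9.80665 = 1.6821239 g_n ≈ 1.682 g_n (4 s.f.).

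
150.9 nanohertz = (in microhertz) 0.1509. Check: 1 nanohertz = 1e-09 Hz, so 150.9 nanohertz = 150.9 * 1e-09 = 1.509e-07 Hz. 1 microhertz = 1e-06 Hz, so 1.509e-07 Hz = 1.509e-07 / 1e-06 = 0.1509 microhertz.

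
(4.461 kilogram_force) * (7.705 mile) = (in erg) 1 kilogram_force = 9.80665 N, so 4.461 kilogram_force = 4.461 * 9.80665 = 43.747466 N. 1 mile = 1609.344 m, so 7.705 mile = 7.705 * 1609.344 = 12399.996 m. Combine: 43.747466 N * 12399.996 m = 542468.38 J. 1 erg = 1e-07 J, so 542468.38 J = 542468.38 / 1e-07 = 5.4246838e+12 erg ≈ 5.425e+12 erg (4 s.f.). Final answer: 5.425e+12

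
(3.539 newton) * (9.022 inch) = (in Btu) 3.539 newton = 3.539 N. 1 inch = 0.0254 m, so 9.022 inch = 9.022 * 0.0254 = 0.2291588 m. Combine: 3.539 N * 0.2291588 m = 0.81099299 J. 1 Btu = 1055.0559 J, so 0.81099299 J = 0.81099299 / 1055.0559 = 0.00076867304 Btu ≈ 0.0007687 Btu (4 s.f.). Final answer: 0.0007687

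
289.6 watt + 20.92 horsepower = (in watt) 289.6 watt = 289.6 W. 1 horsepower = 745.69987 W, so 20.92 horsepower = 20.92 * 745.69987 = 15600.041 W. Sum: 289.6 + 15600.041 = 15889.641 W. 15889.641 W = 15889.641 watt ≈ 1.589e+04 watt (4 s.f.). Final answer: 1.589e+04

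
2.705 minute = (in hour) 0.04508. Check: 1 minute = 60 s, so 2.705 minute = 2.705 * 60 = 162.3 s. 1 hour = 3600 s, so 162.3 s = 162.3 / 3600 = 0.045083333 hour ≈ 0.04508 hour (4 s.f.).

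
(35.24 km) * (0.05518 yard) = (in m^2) 1 km = 1000 m, so 35.24 km = 35.24 * 1000 = 35240 m. 1 yard = 0.9144 m, so 0.05518 yard = 0.05518 * 0.9144 = 0.050456592 m. Combine: 35240 m * 0.050456592 m = 1778.0903 m^2. Result: 1778.0903 m^2 ≈ 1778 m^2 (4 s.f.). Final answer: 1778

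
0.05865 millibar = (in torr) 0.04399. Check: 1 millibar = 100 Pa, so 0.05865 millibar = 0.05865 * 100 = 5.865 Pa. 1 torr = 133.32237 Pa, so 5.865 Pa = 5.865 / 133.32237 = 0.043991118 torr ≈ 0.04399 torr (4 s.f.).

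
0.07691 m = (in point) 218. Check: 1 point = 0.00035277778 m, so 0.07691 m = 0.07691 / 0.00035277778 = 218.0126 point ≈ 218 point (4 s.f.).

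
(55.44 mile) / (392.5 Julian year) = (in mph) 1.611e-05. Check: 1 mile = 1609.344 m, so 55.44 mile = 55.44 * 1609.344 = 89222.031 m. 1 Julian year = 31557600 s, so 392.5 Julian year = 392.5 * 31557600 = 1.2386358e+10 s. Combine: 89222.031 m / 1.2386358e+10 s = 7.2032498e-06 m/s. 1 mph = 0.44704 m/s, so 7.2032498e-06 m/s = 7.2032498e-06 / 0.44704 = 1.6113211e-05 mph ≈ 1.611e-05 mph (4 s.f.).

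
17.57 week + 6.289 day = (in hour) 1 week = 604800 s, so 17.57 week = 17.57 * 604800 = 10626336 s. 1 day = 86400 s, so 6.289 day = 6.289 * 86400 = 543369.6 s. Sum: 10626336 + 543369.6 = 11169706 s. 1 hour = 3600 s, so 11169706 s = 11169706 / 3600 = 3102.696 hour ≈ 3103 hour (4 s.f.). Final answer: 3103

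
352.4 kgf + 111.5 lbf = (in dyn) 1 kgf = 9.80665 N, so 352.4 kgf = 352.4 * 9.80665 = 3455.8635 N. 1 lbf = 4.4482216 N, so 111.5 lbf = 111.5 * 4.4482216 = 495.97671 N. Sum: 3455.8635 + 495.97671 = 3951.8402 N. 1 dyn = 1e-05 N, so 3951.8402 N = 3951.8402 / 1e-05 = 3.9518402e+08 dyn ≈ 3.952e+08 dyn (4 s.f.). Final answer: 3.952e+08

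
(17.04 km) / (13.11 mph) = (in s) 1 km = 1000 m, so 17.04 km = 17.04 * 1000 = 17040 m. 1 mph = 0.44704 m/s, so 13.11 mph = 13.11 * 0.44704 = 5.8606944 m/s. Combine: 17040 m / 5.8606944 m/s = 2907.5053 s. Result: 2907.5053 s ≈ 2908 s (4 s.f.). Final answer: 2908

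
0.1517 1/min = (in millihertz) 2.528. Check: 1 1/min = 0.016666667 Hz, so 0.1517 1/min = 0.1517 * 0.016666667 = 0.0025283333 Hz. 1 millihertz = 0.001 Hz, so 0.0025283333 Hz = 0.0025283333 / 0.001 = 2.5283333 millihertz ≈ 2.528 millihertz (4 s.f.).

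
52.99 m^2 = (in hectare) 0.005299. Check: 1 hectare = 10000 m^2, so 52.99 m^2 = 52.99 / 10000 = 0.005299 hectare.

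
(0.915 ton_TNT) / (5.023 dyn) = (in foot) 1 ton_TNT = 4.184e+09 J, so 0.915 ton_TNT = 0.915 * 4.184e+09 = 3.82836e+09 J. 1 dyn = 1e-05 N, so 5.023 dyn = 5.023 * 1e-05 = 5.023e-05 N. Combine: 3.82836e+09 J / 5.023e-05 N = 7.6216604e+13 m. 1 foot = 0.3048 m, so 7.6216604e+13 m = 7.6216604e+13 / 0.3048 = 2.5005447e+14 foot ≈ 2.501e+14 foot (4 s.f.). Final answer: 2.501e+14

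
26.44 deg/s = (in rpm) 4.407. Check: 1 deg/s = 0.017453293 rad/s, so 26.44 deg/s = 26.44 * 0.017453293 = 0.46146505 rad/s. 1 rpm = 0.10471976 rad/s, so 0.46146505 rad/s = 0.46146505 / 0.10471976 = 4.4066667 rpm ≈ 4.407 rpm (4 s.f.).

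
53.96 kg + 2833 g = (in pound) 53.96 kg is already in kg. 1 g = 0.001 kg, so 2833 g = 2833 * 0.001 = 2.833 kg. Sum: 53.96 + 2.833 = 56.793 kg. 1 pound = 0.45359237 kg, so 56.793 kg = 56.793 / 0.45359237 = 125.20713 pound ≈ 125.2 pound (4 s.f.). Final answer: 125.2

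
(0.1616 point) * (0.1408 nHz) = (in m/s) 8.027e-15. Check: 1 point = 0.00035277778 m, so 0.1616 point = 0.1616 * 0.00035277778 = 5.7008889e-05 m. 1 nHz = 1e-09 Hz, so 0.1408 nHz = 0.1408 * 1e-09 = 1.408e-10 Hz. Combine: 5.7008889e-05 m * 1.408e-10 Hz = 8.0268516e-15 m/s. Result: 8.0268516e-15 m/s ≈ 8.027e-15 m/s (4 s.f.).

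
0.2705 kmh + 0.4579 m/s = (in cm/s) 1 kmh = 0.27777778 m/s, so 0.2705 kmh = 0.2705 * 0.27777778 = 0.075138889 m/s. 0.4579 m/s is already in m/s. Sum: 0.075138889 + 0.4579 = 0.53303889 m/s. 1 cm/s = 0.01 m/s, so 0.53303889 m/s = 0.53303889 / 0.01 = 53.303889 cm/s ≈ 53.3 cm/s (4 s.f.). Final answer: 53.3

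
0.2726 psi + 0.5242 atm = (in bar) 1 psi = 6894.7573 Pa, so 0.2726 psi = 0.2726 * 6894.7573 = 1879.5108 Pa. 1 atm = 101325 Pa, so 0.5242 atm = 0.5242 * 101325 = 53114.565 Pa. Sum: 1879.5108 + 53114.565 = 54994.076 Pa. 1 bar = 100000 Pa, so 54994.076 Pa = 54994.076 / 100000 = 0.54994076 bar ≈ 0.5499 bar (4 s.f.). Final answer: 0.5499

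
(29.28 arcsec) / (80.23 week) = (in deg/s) 1 arcsec = 4.8481368e-06 rad, so 29.28 arcsec = 29.28 * 4.8481368e-06 = 0.00014195345 rad. 1 week = 604800 s, so 80.23 week = 80.23 * 604800 = 48523104 s. Combine: 0.00014195345 rad / 48523104 s = 2.9254816e-12 rad/s. 1 deg/s = 0.017453293 rad/s, so 2.9254816e-12 rad/s = 2.9254816e-12 / 0.017453293 = 1.6761775e-10 deg/s ≈ 1.676e-10 deg/s (4 s.f.). Final answer: 1.676e-10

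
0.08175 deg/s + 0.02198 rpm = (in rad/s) 0.003729. Check: 1 deg/s = 0.017453293 rad/s, so 0.08175 deg/s = 0.08175 * 0.017453293 = 0.0014268067 rad/s. 1 rpm = 0.10471976 rad/s, so 0.02198 rpm = 0.02198 * 0.10471976 = 0.0023017402 rad/s. Sum: 0.0014268067 + 0.0023017402 = 0.0037285469 rad/s. Result: 0.0037285469 rad/s ≈ 0.003729 rad/s (4 s.f.).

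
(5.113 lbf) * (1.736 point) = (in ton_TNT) 3.329e-12. Check: 1 lbf = 4.4482216 N, so 5.113 lbf = 5.113 * 4.4482216 = 22.743757 N. 1 point = 0.00035277778 m, so 1.736 point = 1.736 * 0.00035277778 = 0.00061242222 m. Combine: 22.743757 N * 0.00061242222 m = 0.013928782 J. 1 ton_TNT = 4.184e+09 J, so 0.013928782 J = 0.013928782 / 4.184e+09 = 3.3290589e-12 ton_TNT ≈ 3.329e-12 ton_TNT (4 s.f.).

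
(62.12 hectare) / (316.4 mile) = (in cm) 122. Check: 1 hectare = 10000 m^2, so 62.12 hectare = 62.12 * 10000 = 621200 m^2. 1 mile = 1609.344 m, so 316.4 mile = 316.4 * 1609.344 = 509196.44 m. Combine: 621200 m^2 / 509196.44 m = 1.2199614 m. 1 cm = 0.01 m, so 1.2199614 m = 1.2199614 / 0.01 = 121.99614 cm ≈ 122 cm (4 s.f.).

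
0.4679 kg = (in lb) 1.032. Check: 1 lb = 0.45359237 kg, so 0.4679 kg = 0.4679 / 0.45359237 = 1.0315429 lb ≈ 1.032 lb (4 s.f.).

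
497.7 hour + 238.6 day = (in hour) 6224. Check: 1 hour = 3600 s, so 497.7 hour = 497.7 * 3600 = 1791720 s. 1 day = 86400 s, so 238.6 day = 238.6 * 86400 = 20615040 s. Sum: 1791720 + 20615040 = 22406760 s. 1 hour = 3600 s, so 22406760 s = 22406760 / 3600 = 6224.1 hour ≈ 6224 hour (4 s.f.).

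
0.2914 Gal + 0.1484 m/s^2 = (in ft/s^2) 1 Gal = 0.01 m/s^2, so 0.2914 Gal = 0.2914 * 0.01 = 0.002914 m/s^2. 0.1484 m/s^2 is already in m/s^2. Sum: 0.002914 + 0.1484 = 0.151314 m/s^2. 1 ft/s^2 = 0.3048 m/s^2, so 0.151314 m/s^2 = 0.151314 / 0.3048 = 0.49643701 ft/s^2 ≈ 0.4964 ft/s^2 (4 s.f.). Final answer: 0.4964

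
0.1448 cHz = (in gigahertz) 1 cHz = 0.01 Hz, so 0.1448 cHz = 0.1448 * 0.01 = 0.001448 Hz. 1 gigahertz = 1e+09 Hz, so 0.001448 Hz = 0.001448 / 1e+09 = 1.448e-12 gigahertz. Final answer: 1.448e-12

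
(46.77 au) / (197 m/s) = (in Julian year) 1 au = 1.4959787e+11 m, so 46.77 au = 46.77 * 1.4959787e+11 = 6.9966924e+12 m. 197 m/s is already in m/s. Combine: 6.9966924e+12 m / 197 m/s = 3.5516205e+10 s. 1 Julian year = 31557600 s, so 3.5516205e+10 s = 3.5516205e+10 / 31557600 = 1125.4406 Julian year ≈ 1125 Julian year (4 s.f.). Final answer: 1125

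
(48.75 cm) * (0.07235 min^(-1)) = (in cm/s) 1 cm = 0.01 m, so 48.75 cm = 48.75 * 0.01 = 0.4875 m. 1 min^(-1) = 0.016666667 Hz, so 0.07235 min^(-1) = 0.07235 * 0.016666667 = 0.0012058333 Hz. Combine: 0.4875 m * 0.0012058333 Hz = 0.00058784375 m/s. 1 cm/s = 0.01 m/s, so 0.00058784375 m/s = 0.00058784375 / 0.01 = 0.058784375 cm/s ≈ 0.05878 cm/s (4 s.f.). Final answer: 0.05878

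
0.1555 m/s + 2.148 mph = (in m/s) 0.1555 m/s is already in m/s. 1 mph = 0.44704 m/s, so 2.148 mph = 2.148 * 0.44704 = 0.96024192 m/s. Sum: 0.1555 + 0.96024192 = 1.1157419 m/s. Result: 1.1157419 m/s ≈ 1.116 m/s (4 s.f.). Final answer: 1.116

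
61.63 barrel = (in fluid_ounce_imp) 3.449e+05. Check: 1 barrel = 0.15898729 m^3, so 61.63 barrel = 61.63 * 0.15898729 = 9.798387 m^3. 1 fluid_ounce_imp = 2.8413063e-05 m^3, so 9.798387 m^3 = 9.798387 / 2.8413063e-05 = 344855.01 fluid_ounce_imp ≈ 3.449e+05 fluid_ounce_imp (4 s.f.).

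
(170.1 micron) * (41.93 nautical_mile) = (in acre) 0.003264. Check: 1 micron = 1e-06 m, so 170.1 micron = 170.1 * 1e-06 = 0.0001701 m. 1 nautical_mile = 1852 m, so 41.93 nautical_mile = 41.93 * 1852 = 77654.36 m. Combine: 0.0001701 m * 77654.36 m = 13.209007 m^2. 1 acre = 4046.8564 m^2, so 13.209007 m^2 = 13.209007 / 4046.8564 = 0.0032640166 acre ≈ 0.003264 acre (4 s.f.).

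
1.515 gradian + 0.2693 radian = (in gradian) 1 gradian = 0.015707963 rad, so 1.515 gradian = 1.515 * 0.015707963 = 0.023797564 rad. 0.2693 radian = 0.2693 rad. Sum: 0.023797564 + 0.2693 = 0.29309756 rad. 1 gradian = 0.015707963 rad, so 0.29309756 rad = 0.29309756 / 0.015707963 = 18.65917 gradian ≈ 18.66 gradian (4 s.f.). Final answer: 18.66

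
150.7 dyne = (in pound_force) 1 dyne = 1e-05 N, so 150.7 dyne = 150.7 * 1e-05 = 0.001507 N. 1 pound_force = 4.4482216 N, so 0.001507 N = 0.001507 / 4.4482216 = 0.00033878708 pound_force ≈ 0.0003388 pound_force (4 s.f.). Final answer: 0.0003388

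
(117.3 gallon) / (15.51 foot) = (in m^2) 1 gallon = 0.0037854118 m^3, so 117.3 gallon = 117.3 * 0.0037854118 = 0.4440288 m^3. 1 foot = 0.3048 m, so 15.51 foot = 15.51 * 0.3048 = 4.727448 m. Combine: 0.4440288 m^3 / 4.727448 m = 0.093925687 m^2. Result: 0.093925687 m^2 ≈ 0.09393 m^2 (4 s.f.). Final answer: 0.09393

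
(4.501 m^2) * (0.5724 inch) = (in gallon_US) 17.29. Check: 4.501 m^2 is already in m^2. 1 inch = 0.0254 m, so 0.5724 inch = 0.5724 * 0.0254 = 0.01453896 m. Combine: 4.501 m^2 * 0.01453896 m = 0.065439859 m^3. 1 gallon_US = 0.0037854118 m^3, so 0.065439859 m^3 = 0.065439859 / 0.0037854118 = 17.287382 gallon_US ≈ 17.29 gallon_US (4 s.f.).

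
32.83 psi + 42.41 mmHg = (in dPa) 2.32e+06. Check: 1 psi = 6894.7573 Pa, so 32.83 psi = 32.83 * 6894.7573 = 226354.88 Pa. 1 mmHg = 133.32237 Pa, so 42.41 mmHg = 42.41 * 133.32237 = 5654.2016 Pa. Sum: 226354.88 + 5654.2016 = 232009.08 Pa. 1 dPa = 0.1 Pa, so 232009.08 Pa = 232009.08 / 0.1 = 2320090.8 dPa ≈ 2.32e+06 dPa (4 s.f.).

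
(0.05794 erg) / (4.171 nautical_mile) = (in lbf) 1.686e-13. Check: 1 erg = 1e-07 J, so 0.05794 erg = 0.05794 * 1e-07 = 5.794e-09 J. 1 nautical_mile = 1852 m, so 4.171 nautical_mile = 4.171 * 1852 = 7724.692 m. Combine: 5.794e-09 J / 7724.692 m = 7.5006227e-13 N. 1 lbf = 4.4482216 N, so 7.5006227e-13 N = 7.5006227e-13 / 4.4482216 = 1.6862071e-13 lbf ≈ 1.686e-13 lbf (4 s.f.).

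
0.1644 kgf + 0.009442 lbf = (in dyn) 1 kgf = 9.80665 N, so 0.1644 kgf = 0.1644 * 9.80665 = 1.6122133 N. 1 lbf = 4.4482216 N, so 0.009442 lbf = 0.009442 * 4.4482216 = 0.042000108 N. Sum: 1.6122133 + 0.042000108 = 1.6542134 N. 1 dyn = 1e-05 N, so 1.6542134 N = 1.6542134 / 1e-05 = 165421.34 dyn ≈ 1.654e+05 dyn (4 s.f.). Final answer: 1.654e+05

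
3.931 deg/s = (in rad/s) 0.06861. Check: 1 deg/s = 0.017453293 rad/s, so 3.931 deg/s = 3.931 * 0.017453293 = 0.068608893 rad/s. Result: 0.068608893 rad/s ≈ 0.06861 rad/s (4 s.f.).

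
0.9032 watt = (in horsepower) 0.001211. Check: 0.9032 watt = 0.9032 W. 1 horsepower = 745.69987 W, so 0.9032 W = 0.9032 / 745.69987 = 0.0012112112 horsepower ≈ 0.001211 horsepower (4 s.f.).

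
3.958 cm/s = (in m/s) 0.03958. Check: 1 cm/s = 0.01 m/s, so 3.958 cm/s = 3.958 * 0.01 = 0.03958 m/s. Result: 0.03958 m/s.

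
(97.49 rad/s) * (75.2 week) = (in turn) 7.057e+08. Check: 97.49 rad/s is already in rad/s. 1 week = 604800 s, so 75.2 week = 75.2 * 604800 = 45480960 s. Combine: 97.49 rad/s * 45480960 s = 4.4339388e+09 rad. 1 turn = 6.2831853 rad, so 4.4339388e+09 rad = 4.4339388e+09 / 6.2831853 = 7.0568328e+08 turn ≈ 7.057e+08 turn (4 s.f.).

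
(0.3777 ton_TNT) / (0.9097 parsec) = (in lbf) 1.266e-08. Check: 1 ton_TNT = 4.184e+09 J, so 0.3777 ton_TNT = 0.3777 * 4.184e+09 = 1.5802968e+09 J. 1 parsec = 3.0856776e+16 m, so 0.9097 parsec = 0.9097 * 3.0856776e+16 = 2.8070409e+16 m. Combine: 1.5802968e+09 J / 2.8070409e+16 m = 5.6297605e-08 N. 1 lbf = 4.4482216 N, so 5.6297605e-08 N = 5.6297605e-08 / 4.4482216 = 1.2656205e-08 lbf ≈ 1.266e-08 lbf (4 s.f.).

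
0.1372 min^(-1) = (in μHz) 2287. Check: 1 min^(-1) = 0.016666667 Hz, so 0.1372 min^(-1) = 0.1372 * 0.016666667 = 0.0022866667 Hz. 1 μHz = 1e-06 Hz, so 0.0022866667 Hz = 0.0022866667 / 1e-06 = 2286.6667 μHz ≈ 2287 μHz (4 s.f.).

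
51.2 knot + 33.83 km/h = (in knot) 1 knot = 0.51444444 m/s, so 51.2 knot = 51.2 * 0.51444444 = 26.339556 m/s. 1 km/h = 0.27777778 m/s, so 33.83 km/h = 33.83 * 0.27777778 = 9.3972222 m/s. Sum: 26.339556 + 9.3972222 = 35.736778 m/s. 1 knot = 0.51444444 m/s, so 35.736778 m/s = 35.736778 / 0.51444444 = 69.466739 knot ≈ 69.47 knot (4 s.f.). Final answer: 69.47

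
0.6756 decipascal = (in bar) 6.756e-07. Check: 1 decipascal = 0.1 Pa, so 0.6756 decipascal = 0.6756 * 0.1 = 0.06756 Pa. 1 bar = 100000 Pa, so 0.06756 Pa = 0.06756 / 100000 = 6.756e-07 bar.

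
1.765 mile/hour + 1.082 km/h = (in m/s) 1.09. Check: 1 mile/hour = 0.44704 m/s, so 1.765 mile/hour = 1.765 * 0.44704 = 0.7890256 m/s. 1 km/h = 0.27777778 m/s, so 1.082 km/h = 1.082 * 0.27777778 = 0.30055556 m/s. Sum: 0.7890256 + 0.30055556 = 1.0895812 m/s. Result: 1.0895812 m/s ≈ 1.09 m/s (4 s.f.).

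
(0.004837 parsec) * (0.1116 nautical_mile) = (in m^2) 1 parsec = 3.0856776e+16 m, so 0.004837 parsec = 0.004837 * 3.0856776e+16 = 1.4925422e+14 m. 1 nautical_mile = 1852 m, so 0.1116 nautical_mile = 0.1116 * 1852 = 206.6832 m. Combine: 1.4925422e+14 m * 206.6832 m = 3.0848341e+16 m^2. Result: 3.0848341e+16 m^2 ≈ 3.085e+16 m^2 (4 s.f.). Final answer: 3.085e+16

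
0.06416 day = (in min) 1 day = 86400 s, so 0.06416 day = 0.06416 * 86400 = 5543.424 s. 1 min = 60 s, so 5543.424 s = 5543.424 / 60 = 92.3904 min ≈ 92.39 min (4 s.f.). Final answer: 92.39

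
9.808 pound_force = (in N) 1 pound_force = 4.4482216 N, so 9.808 pound_force = 9.808 * 4.4482216 = 43.628158 N. Result: 43.628158 N ≈ 43.63 N (4 s.f.). Final answer: 43.63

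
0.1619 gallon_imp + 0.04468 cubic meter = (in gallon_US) 12. Check: 1 gallon_imp = 0.00454609 m^3, so 0.1619 gallon_imp = 0.1619 * 0.00454609 = 0.00073601197 m^3. 0.04468 cubic meter = 0.04468 m^3. Sum: 0.00073601197 + 0.04468 = 0.045416012 m^3. 1 gallon_US = 0.0037854118 m^3, so 0.045416012 m^3 = 0.045416012 / 0.0037854118 = 11.997641 gallon_US ≈ 12 gallon_US (4 s.f.).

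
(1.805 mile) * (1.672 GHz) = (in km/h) 1 mile = 1609.344 m, so 1.805 mile = 1.805 * 1609.344 = 2904.8659 m. 1 GHz = 1e+09 Hz, so 1.672 GHz = 1.672 * 1e+09 = 1.672e+09 Hz. Combine: 2904.8659 m * 1.672e+09 Hz = 4.8569358e+12 m/s. 1 km/h = 0.27777778 m/s, so 4.8569358e+12 m/s = 4.8569358e+12 / 0.27777778 = 1.7484969e+13 km/h ≈ 1.748e+13 km/h (4 s.f.). Final answer: 1.748e+13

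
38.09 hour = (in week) 1 hour = 3600 s, so 38.09 hour = 38.09 * 3600 = 137124 s. 1 week = 604800 s, so 137124 s = 137124 / 604800 = 0.22672619 week ≈ 0.2267 week (4 s.f.). Final answer: 0.2267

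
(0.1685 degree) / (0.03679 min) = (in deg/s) 0.07633. Check: 1 degree = 0.017453293 rad, so 0.1685 degree = 0.1685 * 0.017453293 = 0.0029408798 rad. 1 min = 60 s, so 0.03679 min = 0.03679 * 60 = 2.2074 s. Combine: 0.0029408798 rad / 2.2074 s = 0.0013322822 rad/s. 1 deg/s = 0.017453293 rad/s, so 0.0013322822 rad/s = 0.0013322822 / 0.017453293 = 0.076334149 deg/s ≈ 0.07633 deg/s (4 s.f.).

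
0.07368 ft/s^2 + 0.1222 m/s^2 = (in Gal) 14.47. Check: 1 ft/s^2 = 0.3048 m/s^2, so 0.07368 ft/s^2 = 0.07368 * 0.3048 = 0.022457664 m/s^2. 0.1222 m/s^2 is already in m/s^2. Sum: 0.022457664 + 0.1222 = 0.14465766 m/s^2. 1 Gal = 0.01 m/s^2, so 0.14465766 m/s^2 = 0.14465766 / 0.01 = 14.465766 Gal ≈ 14.47 Gal (4 s.f.).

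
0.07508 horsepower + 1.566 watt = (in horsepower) 0.07718. Check: 1 horsepower = 745.69987 W, so 0.07508 horsepower = 0.07508 * 745.69987 = 55.987146 W. 1.566 watt = 1.566 W. Sum: 55.987146 + 1.566 = 57.553146 W. 1 horsepower = 745.69987 W, so 57.553146 W = 57.553146 / 745.69987 = 0.077180041 horsepower ≈ 0.07718 horsepower (4 s.f.).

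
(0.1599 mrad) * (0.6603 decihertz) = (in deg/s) 1 mrad = 0.001 rad, so 0.1599 mrad = 0.1599 * 0.001 = 0.0001599 rad. 1 decihertz = 0.1 Hz, so 0.6603 decihertz = 0.6603 * 0.1 = 0.06603 Hz. Combine: 0.0001599 rad * 0.06603 Hz = 1.0558197e-05 rad/s. 1 deg/s = 0.017453293 rad/s, so 1.0558197e-05 rad/s = 1.0558197e-05 / 0.017453293 = 0.00060494013 deg/s ≈ 0.0006049 deg/s (4 s.f.). Final answer: 0.0006049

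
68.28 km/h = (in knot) 1 km/h = 0.27777778 m/s, so 68.28 km/h = 68.28 * 0.27777778 = 18.966667 m/s. 1 knot = 0.51444444 m/s, so 18.966667 m/s = 18.966667 / 0.51444444 = 36.868251 knot ≈ 36.87 knot (4 s.f.). Final answer: 36.87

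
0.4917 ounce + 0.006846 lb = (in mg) 1.704e+04. Check: 1 ounce = 0.028349523 kg, so 0.4917 ounce = 0.4917 * 0.028349523 = 0.013939461 kg. 1 lb = 0.45359237 kg, so 0.006846 lb = 0.006846 * 0.45359237 = 0.0031052934 kg. Sum: 0.013939461 + 0.0031052934 = 0.017044754 kg. 1 mg = 1e-06 kg, so 0.017044754 kg = 0.017044754 / 1e-06 = 17044.754 mg ≈ 1.704e+04 mg (4 s.f.).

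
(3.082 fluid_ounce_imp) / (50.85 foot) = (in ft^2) 6.082e-05. Check: 1 fluid_ounce_imp = 2.8413063e-05 m^3, so 3.082 fluid_ounce_imp = 3.082 * 2.8413063e-05 = 8.7569059e-05 m^3. 1 foot = 0.3048 m, so 50.85 foot = 50.85 * 0.3048 = 15.49908 m. Combine: 8.7569059e-05 m^3 / 15.49908 m = 5.649952e-06 m^2. 1 ft^2 = 0.09290304 m^2, so 5.649952e-06 m^2 = 5.649952e-06 / 0.09290304 = 6.0815578e-05 ft^2 ≈ 6.082e-05 ft^2 (4 s.f.).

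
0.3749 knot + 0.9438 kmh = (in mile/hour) 1.018. Check: 1 knot = 0.51444444 m/s, so 0.3749 knot = 0.3749 * 0.51444444 = 0.19286522 m/s. 1 kmh = 0.27777778 m/s, so 0.9438 kmh = 0.9438 * 0.27777778 = 0.26216667 m/s. Sum: 0.19286522 + 0.26216667 = 0.45503189 m/s. 1 mile/hour = 0.44704 m/s, so 0.45503189 m/s = 0.45503189 / 0.44704 = 1.0178773 mile/hour ≈ 1.018 mile/hour (4 s.f.).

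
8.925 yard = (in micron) 8.161e+06. Check: 1 yard = 0.9144 m, so 8.925 yard = 8.925 * 0.9144 = 8.16102 m. 1 micron = 1e-06 m, so 8.16102 m = 8.16102 / 1e-06 = 8161020 micron ≈ 8.161e+06 micron (4 s.f.).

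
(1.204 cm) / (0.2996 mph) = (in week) 1.486e-07. Check: 1 cm = 0.01 m, so 1.204 cm = 1.204 * 0.01 = 0.01204 m. 1 mph = 0.44704 m/s, so 0.2996 mph = 0.2996 * 0.44704 = 0.13393318 m/s. Combine: 0.01204 m / 0.13393318 m/s = 0.089895571 s. 1 week = 604800 s, so 0.089895571 s = 0.089895571 / 604800 = 1.4863686e-07 week ≈ 1.486e-07 week (4 s.f.).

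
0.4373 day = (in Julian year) 0.001197. Check: 1 day = 86400 s, so 0.4373 day = 0.4373 * 86400 = 37782.72 s. 1 Julian year = 31557600 s, so 37782.72 s = 37782.72 / 31557600 = 0.0011972621 Julian year ≈ 0.001197 Julian year (4 s.f.).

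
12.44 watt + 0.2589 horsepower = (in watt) 205.5. Check: 12.44 watt = 12.44 W. 1 horsepower = 745.69987 W, so 0.2589 horsepower = 0.2589 * 745.69987 = 193.0617 W. Sum: 12.44 + 193.0617 = 205.5017 W. 205.5017 W = 205.5017 watt ≈ 205.5 watt (4 s.f.).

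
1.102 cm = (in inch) 0.4339. Check: 1 cm = 0.01 m, so 1.102 cm = 1.102 * 0.01 = 0.01102 m. 1 inch = 0.0254 m, so 0.01102 m = 0.01102 / 0.0254 = 0.43385827 inch ≈ 0.4339 inch (4 s.f.).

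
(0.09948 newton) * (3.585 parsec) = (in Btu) 1.043e+13. Check: 0.09948 newton = 0.09948 N. 1 parsec = 3.0856776e+16 m, so 3.585 parsec = 3.585 * 3.0856776e+16 = 1.1062154e+17 m. Combine: 0.09948 N * 1.1062154e+17 m = 1.1004631e+16 J. 1 Btu = 1055.0559 J, so 1.1004631e+16 J = 1.1004631e+16 / 1055.0559 = 1.0430378e+13 Btu ≈ 1.043e+13 Btu (4 s.f.).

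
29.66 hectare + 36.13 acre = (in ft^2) 4.766e+06. Check: 1 hectare = 10000 m^2, so 29.66 hectare = 29.66 * 10000 = 296600 m^2. 1 acre = 4046.8564 m^2, so 36.13 acre = 36.13 * 4046.8564 = 146212.92 m^2. Sum: 296600 + 146212.92 = 442812.92 m^2. 1 ft^2 = 0.09290304 m^2, so 442812.92 m^2 = 442812.92 / 0.09290304 = 4766398.6 ft^2 ≈ 4.766e+06 ft^2 (4 s.f.).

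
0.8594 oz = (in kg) 1 oz = 0.028349523 kg, so 0.8594 oz = 0.8594 * 0.028349523 = 0.02436358 kg. Result: 0.02436358 kg ≈ 0.02436 kg (4 s.f.). Final answer: 0.02436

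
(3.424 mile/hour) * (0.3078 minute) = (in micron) 2.827e+07. Check: 1 mile/hour = 0.44704 m/s, so 3.424 mile/hour = 3.424 * 0.44704 = 1.530665 m/s. 1 minute = 60 s, so 0.3078 minute = 0.3078 * 60 = 18.468 s. Combine: 1.530665 m/s * 18.468 s = 28.26832 m. 1 micron = 1e-06 m, so 28.26832 m = 28.26832 / 1e-06 = 28268320 micron ≈ 2.827e+07 micron (4 s.f.).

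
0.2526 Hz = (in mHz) 252.6. Check: 1 mHz = 0.001 Hz, so 0.2526 Hz = 0.2526 / 0.001 = 252.6 mHz.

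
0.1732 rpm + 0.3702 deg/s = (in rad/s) 1 rpm = 0.10471976 rad/s, so 0.1732 rpm = 0.1732 * 0.10471976 = 0.018137462 rad/s. 1 deg/s = 0.017453293 rad/s, so 0.3702 deg/s = 0.3702 * 0.017453293 = 0.0064612089 rad/s. Sum: 0.018137462 + 0.0064612089 = 0.02459867 rad/s. Result: 0.02459867 rad/s ≈ 0.0246 rad/s (4 s.f.). Final answer: 0.0246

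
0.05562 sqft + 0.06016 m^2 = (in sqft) 0.7032. Check: 1 sqft = 0.09290304 m^2, so 0.05562 sqft = 0.05562 * 0.09290304 = 0.0051672671 m^2. 0.06016 m^2 is already in m^2. Sum: 0.0051672671 + 0.06016 = 0.065327267 m^2. 1 sqft = 0.09290304 m^2, so 0.065327267 m^2 = 0.065327267 / 0.09290304 = 0.70317685 sqft ≈ 0.7032 sqft (4 s.f.).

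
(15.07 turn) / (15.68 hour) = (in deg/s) 0.09611. Check: 1 turn = 6.2831853 rad, so 15.07 turn = 15.07 * 6.2831853 = 94.687603 rad. 1 hour = 3600 s, so 15.68 hour = 15.68 * 3600 = 56448 s. Combine: 94.687603 rad / 56448 s = 0.0016774306 rad/s. 1 deg/s = 0.017453293 rad/s, so 0.0016774306 rad/s = 0.0016774306 / 0.017453293 = 0.096109694 deg/s ≈ 0.09611 deg/s (4 s.f.).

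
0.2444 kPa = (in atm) 0.002412. Check: 1 kPa = 1000 Pa, so 0.2444 kPa = 0.2444 * 1000 = 244.4 Pa. 1 atm = 101325 Pa, so 244.4 Pa = 244.4 / 101325 = 0.0024120405 atm ≈ 0.002412 atm (4 s.f.).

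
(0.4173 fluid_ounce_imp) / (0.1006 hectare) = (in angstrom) 1 fluid_ounce_imp = 2.8413063e-05 m^3, so 0.4173 fluid_ounce_imp = 0.4173 * 2.8413063e-05 = 1.1856771e-05 m^3. 1 hectare = 10000 m^2, so 0.1006 hectare = 0.1006 * 10000 = 1006 m^2. Combine: 1.1856771e-05 m^3 / 1006 m^2 = 1.1786055e-08 m. 1 angstrom = 1e-10 m, so 1.1786055e-08 m = 1.1786055e-08 / 1e-10 = 117.86055 angstrom ≈ 117.9 angstrom (4 s.f.). Final answer: 117.9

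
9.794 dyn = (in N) 1 dyn = 1e-05 N, so 9.794 dyn = 9.794 * 1e-05 = 9.794e-05 N. Result: 9.794e-05 N. Final answer: 9.794e-05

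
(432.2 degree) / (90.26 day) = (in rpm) 9.237e-06. Check: 1 degree = 0.017453293 rad, so 432.2 degree = 432.2 * 0.017453293 = 7.543313 rad. 1 day = 86400 s, so 90.26 day = 90.26 * 86400 = 7798464 s. Combine: 7.543313 rad / 7798464 s = 9.6728189e-07 rad/s. 1 rpm = 0.10471976 rad/s, so 9.6728189e-07 rad/s = 9.6728189e-07 / 0.10471976 = 9.2368617e-06 rpm ≈ 9.237e-06 rpm (4 s.f.).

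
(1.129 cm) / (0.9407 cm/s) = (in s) 1.2. Check: 1 cm = 0.01 m, so 1.129 cm = 1.129 * 0.01 = 0.01129 m. 1 cm/s = 0.01 m/s, so 0.9407 cm/s = 0.9407 * 0.01 = 0.009407 m/s. Combine: 0.01129 m / 0.009407 m/s = 1.2001701 s. Result: 1.2001701 s ≈ 1.2 s (4 s.f.).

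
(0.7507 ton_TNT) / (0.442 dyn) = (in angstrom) 1 ton_TNT = 4.184e+09 J, so 0.7507 ton_TNT = 0.7507 * 4.184e+09 = 3.1409288e+09 J. 1 dyn = 1e-05 N, so 0.442 dyn = 0.442 * 1e-05 = 4.42e-06 N. Combine: 3.1409288e+09 J / 4.42e-06 N = 7.1061738e+14 m. 1 angstrom = 1e-10 m, so 7.1061738e+14 m = 7.1061738e+14 / 1e-10 = 7.1061738e+24 angstrom ≈ 7.106e+24 angstrom (4 s.f.). Final answer: 7.106e+24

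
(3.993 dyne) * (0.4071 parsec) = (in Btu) 1 dyne = 1e-05 N, so 3.993 dyne = 3.993 * 1e-05 = 3.993e-05 N. 1 parsec = 3.0856776e+16 m, so 0.4071 parsec = 0.4071 * 3.0856776e+16 = 1.2561793e+16 m. Combine: 3.993e-05 N * 1.2561793e+16 m = 5.0159241e+11 J. 1 Btu = 1055.0559 J, so 5.0159241e+11 J = 5.0159241e+11 / 1055.0559 = 4.7541788e+08 Btu ≈ 4.754e+08 Btu (4 s.f.). Final answer: 4.754e+08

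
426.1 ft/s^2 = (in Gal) 1.299e+04. Check: 1 ft/s^2 = 0.3048 m/s^2, so 426.1 ft/s^2 = 426.1 * 0.3048 = 129.87528 m/s^2. 1 Gal = 0.01 m/s^2, so 129.87528 m/s^2 = 129.87528 / 0.01 = 12987.528 Gal ≈ 1.299e+04 Gal (4 s.f.).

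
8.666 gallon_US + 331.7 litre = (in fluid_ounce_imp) 1.283e+04. Check: 1 gallon_US = 0.0037854118 m^3, so 8.666 gallon_US = 8.666 * 0.0037854118 = 0.032804379 m^3. 1 litre = 0.001 m^3, so 331.7 litre = 331.7 * 0.001 = 0.3317 m^3. Sum: 0.032804379 + 0.3317 = 0.36450438 m^3. 1 fluid_ounce_imp = 2.8413063e-05 m^3, so 0.36450438 m^3 = 0.36450438 / 2.8413063e-05 = 12828.761 fluid_ounce_imp ≈ 1.283e+04 fluid_ounce_imp (4 s.f.).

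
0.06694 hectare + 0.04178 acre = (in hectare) 0.08385. Check: 1 hectare = 10000 m^2, so 0.06694 hectare = 0.06694 * 10000 = 669.4 m^2. 1 acre = 4046.8564 m^2, so 0.04178 acre = 0.04178 * 4046.8564 = 169.07766 m^2. Sum: 669.4 + 169.07766 = 838.47766 m^2. 1 hectare = 10000 m^2, so 838.47766 m^2 = 838.47766 / 10000 = 0.083847766 hectare ≈ 0.08385 hectare (4 s.f.).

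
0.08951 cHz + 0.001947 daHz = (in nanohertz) 2.037e+07. Check: 1 cHz = 0.01 Hz, so 0.08951 cHz = 0.08951 * 0.01 = 0.0008951 Hz. 1 daHz = 10 Hz, so 0.001947 daHz = 0.001947 * 10 = 0.01947 Hz. Sum: 0.0008951 + 0.01947 = 0.0203651 Hz. 1 nanohertz = 1e-09 Hz, so 0.0203651 Hz = 0.0203651 / 1e-09 = 20365100 nanohertz ≈ 2.037e+07 nanohertz (4 s.f.).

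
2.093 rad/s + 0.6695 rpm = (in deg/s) 2.093 rad/s is already in rad/s. 1 rpm = 0.10471976 rad/s, so 0.6695 rpm = 0.6695 * 0.10471976 = 0.070109876 rad/s. Sum: 2.093 + 0.070109876 = 2.1631099 rad/s. 1 deg/s = 0.017453293 rad/s, so 2.1631099 rad/s = 2.1631099 / 0.017453293 = 123.93707 deg/s ≈ 123.9 deg/s (4 s.f.). Final answer: 123.9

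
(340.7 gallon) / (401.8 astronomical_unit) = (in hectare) 2.146e-18. Check: 1 gallon = 0.0037854118 m^3, so 340.7 gallon = 340.7 * 0.0037854118 = 1.2896898 m^3. 1 astronomical_unit = 1.4959787e+11 m, so 401.8 astronomical_unit = 401.8 * 1.4959787e+11 = 6.0108424e+13 m. Combine: 1.2896898 m^3 / 6.0108424e+13 m = 2.1456057e-14 m^2. 1 hectare = 10000 m^2, so 2.1456057e-14 m^2 = 2.1456057e-14 / 10000 = 2.1456057e-18 hectare ≈ 2.146e-18 hectare (4 s.f.).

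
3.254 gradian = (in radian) 1 gradian = 0.015707963 rad, so 3.254 gradian = 3.254 * 0.015707963 = 0.051113712 rad. 0.051113712 rad = 0.051113712 radian ≈ 0.05111 radian (4 s.f.). Final answer: 0.05111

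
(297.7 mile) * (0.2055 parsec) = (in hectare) 3.038e+17. Check: 1 mile = 1609.344 m, so 297.7 mile = 297.7 * 1609.344 = 479101.71 m. 1 parsec = 3.0856776e+16 m, so 0.2055 parsec = 0.2055 * 3.0856776e+16 = 6.3410674e+15 m. Combine: 479101.71 m * 6.3410674e+15 m = 3.0380162e+21 m^2. 1 hectare = 10000 m^2, so 3.0380162e+21 m^2 = 3.0380162e+21 / 10000 = 3.0380162e+17 hectare ≈ 3.038e+17 hectare (4 s.f.).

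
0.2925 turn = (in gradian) 117. Check: 1 turn = 6.2831853 rad, so 0.2925 turn = 0.2925 * 6.2831853 = 1.8378317 rad. 1 gradian = 0.015707963 rad, so 1.8378317 rad = 1.8378317 / 0.015707963 = 117 gradian.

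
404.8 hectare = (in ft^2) 4.357e+07. Check: 1 hectare = 10000 m^2, so 404.8 hectare = 404.8 * 10000 = 4048000 m^2. 1 ft^2 = 0.09290304 m^2, so 4048000 m^2 = 4048000 / 0.09290304 = 43572309 ft^2 ≈ 4.357e+07 ft^2 (4 s.f.).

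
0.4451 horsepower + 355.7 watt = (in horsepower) 1 horsepower = 745.69987 W, so 0.4451 horsepower = 0.4451 * 745.69987 = 331.91101 W. 355.7 watt = 355.7 W. Sum: 331.91101 + 355.7 = 687.61101 W. 1 horsepower = 745.69987 W, so 687.61101 W = 687.61101 / 745.69987 = 0.92210156 horsepower ≈ 0.9221 horsepower (4 s.f.). Final answer: 0.9221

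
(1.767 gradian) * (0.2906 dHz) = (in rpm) 0.007702. Check: 1 gradian = 0.015707963 rad, so 1.767 gradian = 1.767 * 0.015707963 = 0.027755971 rad. 1 dHz = 0.1 Hz, so 0.2906 dHz = 0.2906 * 0.1 = 0.02906 Hz. Combine: 0.027755971 rad * 0.02906 Hz = 0.00080658852 rad/s. 1 rpm = 0.10471976 rad/s, so 0.00080658852 rad/s = 0.00080658852 / 0.10471976 = 0.007702353 rpm ≈ 0.007702 rpm (4 s.f.).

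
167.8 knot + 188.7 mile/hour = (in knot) 331.8. Check: 1 knot = 0.51444444 m/s, so 167.8 knot = 167.8 * 0.51444444 = 86.323778 m/s. 1 mile/hour = 0.44704 m/s, so 188.7 mile/hour = 188.7 * 0.44704 = 84.356448 m/s. Sum: 86.323778 + 84.356448 = 170.68023 m/s. 1 knot = 0.51444444 m/s, so 170.68023 m/s = 170.68023 / 0.51444444 = 331.77582 knot ≈ 331.8 knot (4 s.f.).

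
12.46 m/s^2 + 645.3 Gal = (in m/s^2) 18.91. Check: 12.46 m/s^2 is already in m/s^2. 1 Gal = 0.01 m/s^2, so 645.3 Gal = 645.3 * 0.01 = 6.453 m/s^2. Sum: 12.46 + 6.453 = 18.913 m/s^2. Result: 18.913 m/s^2 ≈ 18.91 m/s^2 (4 s.f.).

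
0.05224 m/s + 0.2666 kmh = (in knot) 0.2455. Check: 0.05224 m/s is already in m/s. 1 kmh = 0.27777778 m/s, so 0.2666 kmh = 0.2666 * 0.27777778 = 0.074055556 m/s. Sum: 0.05224 + 0.074055556 = 0.12629556 m/s. 1 knot = 0.51444444 m/s, so 0.12629556 m/s = 0.12629556 / 0.51444444 = 0.24549892 knot ≈ 0.2455 knot (4 s.f.).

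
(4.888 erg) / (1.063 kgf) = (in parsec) 1 erg = 1e-07 J, so 4.888 erg = 4.888 * 1e-07 = 4.888e-07 J. 1 kgf = 9.80665 N, so 1.063 kgf = 1.063 * 9.80665 = 10.424469 N. Combine: 4.888e-07 J / 10.424469 N = 4.6889679e-08 m. 1 parsec = 3.0856776e+16 m, so 4.6889679e-08 m = 4.6889679e-08 / 3.0856776e+16 = 1.519591e-24 parsec ≈ 1.52e-24 parsec (4 s.f.). Final answer: 1.52e-24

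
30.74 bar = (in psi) 445.8. Check: 1 bar = 100000 Pa, so 30.74 bar = 30.74 * 100000 = 3074000 Pa. 1 psi = 6894.7573 Pa, so 3074000 Pa = 3074000 / 6894.7573 = 445.84601 psi ≈ 445.8 psi (4 s.f.).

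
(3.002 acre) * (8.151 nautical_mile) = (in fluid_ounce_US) 6.201e+12. Check: 1 acre = 4046.8564 m^2, so 3.002 acre = 3.002 * 4046.8564 = 12148.663 m^2. 1 nautical_mile = 1852 m, so 8.151 nautical_mile = 8.151 * 1852 = 15095.652 m. Combine: 12148.663 m^2 * 15095.652 m = 1.8339199e+08 m^3. 1 fluid_ounce_US = 2.957353e-05 m^3, so 1.8339199e+08 m^3 = 1.8339199e+08 / 2.957353e-05 = 6.2012209e+12 fluid_ounce_US ≈ 6.201e+12 fluid_ounce_US (4 s.f.).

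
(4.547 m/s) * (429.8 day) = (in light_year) 1.785e-08. Check: 4.547 m/s is already in m/s. 1 day = 86400 s, so 429.8 day = 429.8 * 86400 = 37134720 s. Combine: 4.547 m/s * 37134720 s = 1.6885157e+08 m. 1 light_year = 9.4607305e+15 m, so 1.6885157e+08 m = 1.6885157e+08 / 9.4607305e+15 = 1.7847625e-08 light_year ≈ 1.785e-08 light_year (4 s.f.).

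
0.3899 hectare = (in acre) 0.9635. Check: 1 hectare = 10000 m^2, so 0.3899 hectare = 0.3899 * 10000 = 3899 m^2. 1 acre = 4046.8564 m^2, so 3899 m^2 = 3899 / 4046.8564 = 0.96346388 acre ≈ 0.9635 acre (4 s.f.).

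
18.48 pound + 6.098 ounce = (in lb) 1 pound = 0.45359237 kg, so 18.48 pound = 18.48 * 0.45359237 = 8.382387 kg. 1 ounce = 0.028349523 kg, so 6.098 ounce = 6.098 * 0.028349523 = 0.17287539 kg. Sum: 8.382387 + 0.17287539 = 8.5552624 kg. 1 lb = 0.45359237 kg, so 8.5552624 kg = 8.5552624 / 0.45359237 = 18.861125 lb ≈ 18.86 lb (4 s.f.). Final answer: 18.86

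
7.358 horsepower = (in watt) 5487. Check: 1 horsepower = 745.69987 W, so 7.358 horsepower = 7.358 * 745.69987 = 5486.8597 W. 5486.8597 W = 5486.8597 watt ≈ 5487 watt (4 s.f.).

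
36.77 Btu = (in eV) 2.421e+23. Check: 1 Btu = 1055.0559 J, so 36.77 Btu = 36.77 * 1055.0559 = 38794.404 J. 1 eV = 1.6021766e-19 J, so 38794.404 J = 38794.404 / 1.6021766e-19 = 2.4213562e+23 eV ≈ 2.421e+23 eV (4 s.f.).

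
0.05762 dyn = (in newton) 1 dyn = 1e-05 N, so 0.05762 dyn = 0.05762 * 1e-05 = 5.762e-07 N. 5.762e-07 N = 5.762e-07 newton. Final answer: 5.762e-07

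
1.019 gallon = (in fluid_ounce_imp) 135.8. Check: 1 gallon = 0.0037854118 m^3, so 1.019 gallon = 1.019 * 0.0037854118 = 0.0038573346 m^3. 1 fluid_ounce_imp = 2.8413063e-05 m^3, so 0.0038573346 m^3 = 0.0038573346 / 2.8413063e-05 = 135.7592 fluid_ounce_imp ≈ 135.8 fluid_ounce_imp (4 s.f.).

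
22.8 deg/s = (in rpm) 3.8. Check: 1 deg/s = 0.017453293 rad/s, so 22.8 deg/s = 22.8 * 0.017453293 = 0.39793507 rad/s. 1 rpm = 0.10471976 rad/s, so 0.39793507 rad/s = 0.39793507 / 0.10471976 = 3.8 rpm.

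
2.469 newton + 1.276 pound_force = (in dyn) 8.145e+05. Check: 2.469 newton = 2.469 N. 1 pound_force = 4.4482216 N, so 1.276 pound_force = 1.276 * 4.4482216 = 5.6759308 N. Sum: 2.469 + 5.6759308 = 8.1449308 N. 1 dyn = 1e-05 N, so 8.1449308 N = 8.1449308 / 1e-05 = 814493.08 dyn ≈ 8.145e+05 dyn (4 s.f.).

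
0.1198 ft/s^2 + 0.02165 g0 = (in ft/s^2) 1 ft/s^2 = 0.3048 m/s^2, so 0.1198 ft/s^2 = 0.1198 * 0.3048 = 0.03651504 m/s^2. 1 g0 = 9.80665 m/s^2, so 0.02165 g0 = 0.02165 * 9.80665 = 0.21231397 m/s^2. Sum: 0.03651504 + 0.21231397 = 0.24882901 m/s^2. 1 ft/s^2 = 0.3048 m/s^2, so 0.24882901 m/s^2 = 0.24882901 / 0.3048 = 0.81636815 ft/s^2 ≈ 0.8164 ft/s^2 (4 s.f.). Final answer: 0.8164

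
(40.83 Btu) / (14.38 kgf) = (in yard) 334.1. Check: 1 Btu = 1055.0559 J, so 40.83 Btu = 40.83 * 1055.0559 = 43077.93 J. 1 kgf = 9.80665 N, so 14.38 kgf = 14.38 * 9.80665 = 141.01963 N. Combine: 43077.93 J / 141.01963 N = 305.47472 m. 1 yard = 0.9144 m, so 305.47472 m = 305.47472 / 0.9144 = 334.07121 yard ≈ 334.1 yard (4 s.f.).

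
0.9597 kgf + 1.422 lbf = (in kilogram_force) 1.605. Check: 1 kgf = 9.80665 N, so 0.9597 kgf = 0.9597 * 9.80665 = 9.411442 N. 1 lbf = 4.4482216 N, so 1.422 lbf = 1.422 * 4.4482216 = 6.3253711 N. Sum: 9.411442 + 6.3253711 = 15.736813 N. 1 kilogram_force = 9.80665 N, so 15.736813 N = 15.736813 / 9.80665 = 1.6047084 kilogram_force ≈ 1.605 kilogram_force (4 s.f.).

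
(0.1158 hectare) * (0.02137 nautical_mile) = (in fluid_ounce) 1 hectare = 10000 m^2, so 0.1158 hectare = 0.1158 * 10000 = 1158 m^2. 1 nautical_mile = 1852 m, so 0.02137 nautical_mile = 0.02137 * 1852 = 39.57724 m. Combine: 1158 m^2 * 39.57724 m = 45830.444 m^3. 1 fluid_ounce = 2.957353e-05 m^3, so 45830.444 m^3 = 45830.444 / 2.957353e-05 = 1.5497117e+09 fluid_ounce ≈ 1.55e+09 fluid_ounce (4 s.f.). Final answer: 1.55e+09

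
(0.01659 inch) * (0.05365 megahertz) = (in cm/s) 1 inch = 0.0254 m, so 0.01659 inch = 0.01659 * 0.0254 = 0.000421386 m. 1 megahertz = 1000000 Hz, so 0.05365 megahertz = 0.05365 * 1000000 = 53650 Hz. Combine: 0.000421386 m * 53650 Hz = 22.607359 m/s. 1 cm/s = 0.01 m/s, so 22.607359 m/s = 22.607359 / 0.01 = 2260.7359 cm/s ≈ 2261 cm/s (4 s.f.). Final answer: 2261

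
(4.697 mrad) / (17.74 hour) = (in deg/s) 4.214e-06. Check: 1 mrad = 0.001 rad, so 4.697 mrad = 4.697 * 0.001 = 0.004697 rad. 1 hour = 3600 s, so 17.74 hour = 17.74 * 3600 = 63864 s. Combine: 0.004697 rad / 63864 s = 7.3546912e-08 rad/s. 1 deg/s = 0.017453293 rad/s, so 7.3546912e-08 rad/s = 7.3546912e-08 / 0.017453293 = 4.2139277e-06 deg/s ≈ 4.214e-06 deg/s (4 s.f.).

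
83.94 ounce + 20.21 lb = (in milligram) 1.155e+07. Check: 1 ounce = 0.028349523 kg, so 83.94 ounce = 83.94 * 0.028349523 = 2.379659 kg. 1 lb = 0.45359237 kg, so 20.21 lb = 20.21 * 0.45359237 = 9.1671018 kg. Sum: 2.379659 + 9.1671018 = 11.546761 kg. 1 milligram = 1e-06 kg, so 11.546761 kg = 11.546761 / 1e-06 = 11546761 milligram ≈ 1.155e+07 milligram (4 s.f.).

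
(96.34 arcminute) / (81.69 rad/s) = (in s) 0.0003431. Check: 1 arcminute = 0.00029088821 rad, so 96.34 arcminute = 96.34 * 0.00029088821 = 0.02802417 rad. 81.69 rad/s is already in rad/s. Combine: 0.02802417 rad / 81.69 rad/s = 0.00034305509 s. Result: 0.00034305509 s ≈ 0.0003431 s (4 s.f.).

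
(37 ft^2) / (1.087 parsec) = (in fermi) 1 ft^2 = 0.09290304 m^2, so 37 ft^2 = 37 * 0.09290304 = 3.4374125 m^2. 1 parsec = 3.0856776e+16 m, so 1.087 parsec = 1.087 * 3.0856776e+16 = 3.3541315e+16 m. Combine: 3.4374125 m^2 / 3.3541315e+16 m = 1.0248294e-16 m. 1 fermi = 1e-15 m, so 1.0248294e-16 m = 1.0248294e-16 / 1e-15 = 0.10248294 fermi ≈ 0.1025 fermi (4 s.f.). Final answer: 0.1025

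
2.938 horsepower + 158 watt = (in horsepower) 1 horsepower = 745.69987 W, so 2.938 horsepower = 2.938 * 745.69987 = 2190.8662 W. 158 watt = 158 W. Sum: 2190.8662 + 158 = 2348.8662 W. 1 horsepower = 745.69987 W, so 2348.8662 W = 2348.8662 / 745.69987 = 3.1498815 horsepower ≈ 3.15 horsepower (4 s.f.). Final answer: 3.15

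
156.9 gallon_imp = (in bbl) 1 gallon_imp = 0.00454609 m^3, so 156.9 gallon_imp = 156.9 * 0.00454609 = 0.71328152 m^3. 1 bbl = 0.15898729 m^3, so 0.71328152 m^3 = 0.71328152 / 0.15898729 = 4.4864058 bbl ≈ 4.486 bbl (4 s.f.). Final answer: 4.486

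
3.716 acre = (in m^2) 1.504e+04. Check: 1 acre = 4046.8564 m^2, so 3.716 acre = 3.716 * 4046.8564 = 15038.118 m^2. Result: 15038.118 m^2 ≈ 1.504e+04 m^2 (4 s.f.).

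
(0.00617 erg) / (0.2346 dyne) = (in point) 0.7455. Check: 1 erg = 1e-07 J, so 0.00617 erg = 0.00617 * 1e-07 = 6.17e-10 J. 1 dyne = 1e-05 N, so 0.2346 dyne = 0.2346 * 1e-05 = 2.346e-06 N. Combine: 6.17e-10 J / 2.346e-06 N = 0.00026300085 m. 1 point = 0.00035277778 m, so 0.00026300085 m = 0.00026300085 / 0.00035277778 = 0.74551423 point ≈ 0.7455 point (4 s.f.).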